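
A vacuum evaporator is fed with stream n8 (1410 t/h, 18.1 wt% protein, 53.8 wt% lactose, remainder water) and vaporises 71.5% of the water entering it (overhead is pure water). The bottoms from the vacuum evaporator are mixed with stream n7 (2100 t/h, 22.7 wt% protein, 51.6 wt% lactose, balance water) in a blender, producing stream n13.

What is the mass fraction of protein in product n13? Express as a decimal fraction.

Vapour removed = 0.715×0.281×1410 = 283.29 t/h; concentrate = 1126.7 t/h.
protein reaching the mixer = 255.21 (from concentrate) + 2100×0.227 = 731.91 t/h.
Product flow = 1126.7 + 2100 = 3226.7 t/h; protein fraction = 0.227.

0.227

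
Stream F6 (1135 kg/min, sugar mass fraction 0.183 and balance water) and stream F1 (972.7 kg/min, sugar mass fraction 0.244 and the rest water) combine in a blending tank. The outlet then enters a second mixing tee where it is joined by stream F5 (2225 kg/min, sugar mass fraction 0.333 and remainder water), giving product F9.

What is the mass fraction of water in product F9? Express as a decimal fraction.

Overall, product flow = 4332.7 kg/min.
water in = 1135×0.817 + 972.7×0.756 + 2225×0.667 = 3146.7 kg/min.
water fraction in F9 = 0.726.

0.726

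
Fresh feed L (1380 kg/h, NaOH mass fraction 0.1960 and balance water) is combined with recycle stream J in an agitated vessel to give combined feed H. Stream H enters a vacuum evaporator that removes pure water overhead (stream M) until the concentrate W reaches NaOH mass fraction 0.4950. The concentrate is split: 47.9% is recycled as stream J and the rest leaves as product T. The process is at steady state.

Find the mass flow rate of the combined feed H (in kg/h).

Overall NaOH balance (none leaves overhead): NaOH in fresh feed = NaOH in product, i.e. 1380×0.196 = (1−0.479)·W·0.495.
W = 270.48/(0.495×0.521) = 1048.8 kg/h.
Recycle J = 0.479×1048.8 = 502.37 kg/h.
Combined feed H = 1380 + 502.37 = 1882.4 kg/h.

1882 kg/h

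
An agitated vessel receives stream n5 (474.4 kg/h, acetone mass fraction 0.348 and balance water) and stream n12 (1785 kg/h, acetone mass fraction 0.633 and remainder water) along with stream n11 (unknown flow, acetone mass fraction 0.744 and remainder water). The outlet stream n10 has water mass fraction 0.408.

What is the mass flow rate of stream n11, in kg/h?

Let n11 be the unknown flow. Total out = 2259.4 + n11.
water balance: 964.4 + 0.256·n11 = 0.408·(2259.4 + n11)
(0.256 − 0.408)·n11 = 0.408×2259.4 − 964.4 = -42.569
n11 = -42.569 / -0.152 = 280.06 kg/h

280.1 kg/h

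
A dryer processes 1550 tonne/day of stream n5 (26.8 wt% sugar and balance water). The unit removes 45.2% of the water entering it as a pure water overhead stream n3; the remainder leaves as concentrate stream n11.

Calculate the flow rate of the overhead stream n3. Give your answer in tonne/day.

water entering = 1550×0.732 = 1134.6 tonne/day; overhead removed = 0.452×1134.6 = 512.84 tonne/day.

512.8 tonne/day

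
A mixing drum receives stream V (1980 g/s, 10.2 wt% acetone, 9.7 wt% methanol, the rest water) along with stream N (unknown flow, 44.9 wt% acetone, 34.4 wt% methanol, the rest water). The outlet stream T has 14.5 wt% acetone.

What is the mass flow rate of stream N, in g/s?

280.1 g/s

Let N be the unknown flow. Total out = 1980 + N.
acetone balance: 201.96 + 0.449·N = 0.145·(1980 + N)
(0.449 − 0.145)·N = 0.145×1980 − 201.96 = 85.14
N = 85.14 / 0.304 = 280.07 g/s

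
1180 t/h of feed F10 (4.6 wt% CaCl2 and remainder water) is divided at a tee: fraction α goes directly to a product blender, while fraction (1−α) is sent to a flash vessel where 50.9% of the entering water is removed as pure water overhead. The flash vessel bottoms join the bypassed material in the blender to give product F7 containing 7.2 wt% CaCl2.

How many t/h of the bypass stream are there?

All 1180×0.046 = 54.28 t/h of CaCl2 reaches F7, so F7 = 54.28/0.072 = 753.89 t/h and vapour = 426.11 t/h.
The evaporator receives (1−α)·1180 of feed at 0.954 water and removes 0.509 of that water:
0.509×0.954×(1−α)×1180 = 426.11
(1−α) = 426.11/572.99 = 0.7437;  α = 0.2563.
Bypass flow = 0.2563×1180 = 302.48 t/h.

302.5 t/h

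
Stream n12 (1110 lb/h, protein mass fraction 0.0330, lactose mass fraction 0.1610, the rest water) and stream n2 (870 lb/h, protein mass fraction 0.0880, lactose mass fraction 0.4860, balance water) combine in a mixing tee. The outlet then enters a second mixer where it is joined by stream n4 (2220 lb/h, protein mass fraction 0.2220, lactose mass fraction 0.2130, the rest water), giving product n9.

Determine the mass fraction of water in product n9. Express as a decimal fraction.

Overall, product flow = 4200 lb/h.
water in = 1110×0.806 + 870×0.426 + 2220×0.565 = 2519.6 lb/h.
water fraction in n9 = 0.5999.

0.5999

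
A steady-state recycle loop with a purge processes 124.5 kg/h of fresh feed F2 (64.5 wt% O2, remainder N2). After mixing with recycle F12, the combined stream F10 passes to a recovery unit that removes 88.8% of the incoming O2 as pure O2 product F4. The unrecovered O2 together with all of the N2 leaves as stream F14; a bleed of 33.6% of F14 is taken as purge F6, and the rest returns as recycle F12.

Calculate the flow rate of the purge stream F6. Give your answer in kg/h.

N2 enters only via F2 and leaves only via the purge: 124.5×0.355 = 0.336×(N2 in F14), and the recovery unit passes all N2, so N2 in F10 = N2 in F14 = 131.54 kg/h.
O2 in F10: m_A = 124.5×0.645 + (1−0.336)·(1−0.888)·m_A, so m_A = 80.303/0.9256 = 86.754 kg/h.
F14 = (1−0.888)×86.754 + 131.54 = 141.26 kg/h.
Purge F6 = 0.336×141.26 = 47.462 kg/h.

47.46 kg/h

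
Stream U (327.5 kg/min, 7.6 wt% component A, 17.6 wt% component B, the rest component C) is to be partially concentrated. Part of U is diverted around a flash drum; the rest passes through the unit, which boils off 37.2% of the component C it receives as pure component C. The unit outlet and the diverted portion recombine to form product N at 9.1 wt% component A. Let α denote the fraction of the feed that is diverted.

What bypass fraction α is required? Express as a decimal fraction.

0.408

All 327.5×0.076 = 24.89 kg/min of component A reaches N, so N = 24.89/0.091 = 273.52 kg/min and vapour = 53.984 kg/min.
The evaporator receives (1−α)·327.5 of feed at 0.748 component C and removes 0.372 of that component C:
0.372×0.748×(1−α)×327.5 = 53.984
(1−α) = 53.984/91.129 = 0.5924;  α = 0.4076.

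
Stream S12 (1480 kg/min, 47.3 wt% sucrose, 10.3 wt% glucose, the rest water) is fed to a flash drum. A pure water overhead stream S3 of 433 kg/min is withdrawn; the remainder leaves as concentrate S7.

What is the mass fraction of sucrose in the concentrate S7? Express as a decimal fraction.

0.669

sucrose is not removed: 1480×0.473 = 700.04 kg/min of sucrose enters S7.
Concentrate = 1480 − 433 = 1047 kg/min.
Mass fraction = 700.04/1047 = 0.669.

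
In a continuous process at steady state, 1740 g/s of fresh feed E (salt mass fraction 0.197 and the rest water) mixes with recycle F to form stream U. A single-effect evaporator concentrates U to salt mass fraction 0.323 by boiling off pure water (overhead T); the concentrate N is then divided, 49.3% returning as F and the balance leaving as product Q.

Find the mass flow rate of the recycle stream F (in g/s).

Overall salt balance (none leaves overhead): salt in fresh feed = salt in product, i.e. 1740×0.197 = (1−0.493)·N·0.323.
N = 342.78/(0.323×0.507) = 2093.2 g/s.
Recycle F = 0.493×2093.2 = 1031.9 g/s.

1032 g/s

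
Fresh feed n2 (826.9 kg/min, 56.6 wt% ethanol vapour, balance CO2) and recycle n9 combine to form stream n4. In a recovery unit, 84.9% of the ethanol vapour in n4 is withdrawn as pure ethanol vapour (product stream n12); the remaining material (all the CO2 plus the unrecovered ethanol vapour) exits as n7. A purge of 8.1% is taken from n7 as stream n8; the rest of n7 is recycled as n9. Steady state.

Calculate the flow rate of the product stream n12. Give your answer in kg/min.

ethanol vapour in n4: m_A = 826.9×0.566 + (1−0.081)·(1−0.849)·m_A, so m_A = 468.03/0.8612 = 543.44 kg/min.
Product n12 = 0.849×543.44 = 461.38 kg/min.

461.4 kg/min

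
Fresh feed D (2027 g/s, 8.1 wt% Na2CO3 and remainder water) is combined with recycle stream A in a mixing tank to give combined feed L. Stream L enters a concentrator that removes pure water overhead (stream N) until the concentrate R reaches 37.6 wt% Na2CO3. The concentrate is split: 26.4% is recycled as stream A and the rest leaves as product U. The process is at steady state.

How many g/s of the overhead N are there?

Overall Na2CO3 balance (none leaves overhead): Na2CO3 in fresh feed = Na2CO3 in product, i.e. 2027×0.081 = (1−0.264)·R·0.376.
R = 164.19/(0.376×0.736) = 593.3 g/s.
Recycle A = 0.264×593.3 = 156.63 g/s.
Combined feed L = 2027 + 156.63 = 2183.6 g/s.
Overhead N = L − R = 2183.6 − 593.3 = 1590.3 g/s.

1590 g/s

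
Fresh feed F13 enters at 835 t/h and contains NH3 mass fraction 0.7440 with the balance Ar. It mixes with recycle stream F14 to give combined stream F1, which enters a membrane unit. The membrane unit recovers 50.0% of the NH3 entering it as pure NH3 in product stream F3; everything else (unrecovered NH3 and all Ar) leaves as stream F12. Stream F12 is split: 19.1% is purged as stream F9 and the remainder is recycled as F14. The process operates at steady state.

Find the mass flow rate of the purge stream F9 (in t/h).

Ar enters only via F13 and leaves only via the purge: 835×0.256 = 0.191×(Ar in F12), and the membrane unit passes all Ar, so Ar in F1 = Ar in F12 = 1119.2 t/h.
NH3 in F1: m_A = 835×0.744 + (1−0.191)·(1−0.500)·m_A, so m_A = 621.24/0.5955 = 1043.2 t/h.
F12 = (1−0.500)×1043.2 + 1119.2 = 1640.8 t/h.
Purge F9 = 0.191×1640.8 = 313.39 t/h.

313.4 t/h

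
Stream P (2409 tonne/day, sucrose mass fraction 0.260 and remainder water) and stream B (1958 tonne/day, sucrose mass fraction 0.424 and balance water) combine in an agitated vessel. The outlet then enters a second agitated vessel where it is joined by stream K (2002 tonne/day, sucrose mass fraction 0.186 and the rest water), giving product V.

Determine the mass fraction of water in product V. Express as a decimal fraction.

Overall, product flow = 6369 tonne/day.
water in = 2409×0.740 + 1958×0.576 + 2002×0.814 = 4540.1 tonne/day.
water fraction in V = 0.713.

0.713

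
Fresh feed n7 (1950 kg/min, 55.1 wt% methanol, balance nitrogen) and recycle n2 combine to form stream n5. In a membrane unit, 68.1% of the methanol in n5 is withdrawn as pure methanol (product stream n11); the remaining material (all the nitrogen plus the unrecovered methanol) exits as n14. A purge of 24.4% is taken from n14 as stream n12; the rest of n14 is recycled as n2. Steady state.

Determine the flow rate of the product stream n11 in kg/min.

964.2 kg/min

methanol in n5: m_A = 1950×0.551 + (1−0.244)·(1−0.681)·m_A, so m_A = 1074.5/0.7588 = 1415.9 kg/min.
Product n11 = 0.681×1415.9 = 964.24 kg/min.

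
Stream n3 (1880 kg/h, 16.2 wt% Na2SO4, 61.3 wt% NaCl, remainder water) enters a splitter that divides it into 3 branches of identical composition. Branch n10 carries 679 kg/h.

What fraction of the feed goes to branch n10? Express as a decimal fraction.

Fraction to n10 = 679/1880 = 0.3612.

0.361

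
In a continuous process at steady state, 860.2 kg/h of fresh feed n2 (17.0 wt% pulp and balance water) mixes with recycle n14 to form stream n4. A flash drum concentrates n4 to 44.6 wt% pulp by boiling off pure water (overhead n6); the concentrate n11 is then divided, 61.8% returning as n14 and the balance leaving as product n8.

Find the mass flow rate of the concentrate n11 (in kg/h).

Overall pulp balance (none leaves overhead): pulp in fresh feed = pulp in product, i.e. 860.2×0.170 = (1−0.618)·n11·0.446.
n11 = 146.23/(0.446×0.382) = 858.32 kg/h.

858.3 kg/h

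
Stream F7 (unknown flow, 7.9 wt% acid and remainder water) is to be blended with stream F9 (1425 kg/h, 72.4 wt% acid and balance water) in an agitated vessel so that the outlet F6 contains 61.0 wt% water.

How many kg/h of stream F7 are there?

Let F7 be the unknown flow. Total out = 1425 + F7.
water balance: 393.3 + 0.921·F7 = 0.610·(1425 + F7)
(0.921 − 0.610)·F7 = 0.610×1425 − 393.3 = 475.95
F7 = 475.95 / 0.311 = 1530.4 kg/h

1530 kg/h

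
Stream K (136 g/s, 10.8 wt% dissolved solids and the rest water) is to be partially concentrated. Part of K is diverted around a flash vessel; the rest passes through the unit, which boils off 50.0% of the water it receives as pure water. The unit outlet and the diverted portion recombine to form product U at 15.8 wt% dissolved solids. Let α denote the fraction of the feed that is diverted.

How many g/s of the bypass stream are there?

39.5 g/s

All 136×0.108 = 14.688 g/s of dissolved solids reaches U, so U = 14.688/0.158 = 92.962 g/s and vapour = 43.038 g/s.
The evaporator receives (1−α)·136 of feed at 0.892 water and removes 0.500 of that water:
0.500×0.892×(1−α)×136 = 43.038
(1−α) = 43.038/60.656 = 0.7095;  α = 0.2905.
Bypass flow = 0.2905×136 = 39.502 g/s.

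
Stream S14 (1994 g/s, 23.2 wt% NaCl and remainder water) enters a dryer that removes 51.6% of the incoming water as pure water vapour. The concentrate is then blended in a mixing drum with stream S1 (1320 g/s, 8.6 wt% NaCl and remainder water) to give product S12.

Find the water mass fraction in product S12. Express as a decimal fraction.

Vapour removed = 0.516×0.768×1994 = 790.2 g/s; concentrate = 1203.8 g/s.
water reaching the mixer = 741.19 (from concentrate) + 1320×0.914 = 1947.7 g/s.
Product flow = 1203.8 + 1320 = 2523.8 g/s; water fraction = 0.7717.

0.7717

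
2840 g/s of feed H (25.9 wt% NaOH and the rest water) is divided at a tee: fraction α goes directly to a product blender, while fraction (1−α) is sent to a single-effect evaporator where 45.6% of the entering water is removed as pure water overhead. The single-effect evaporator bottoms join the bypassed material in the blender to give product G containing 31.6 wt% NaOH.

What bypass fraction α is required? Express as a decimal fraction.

All 2840×0.259 = 735.56 g/s of NaOH reaches G, so G = 735.56/0.316 = 2327.7 g/s and vapour = 512.28 g/s.
The evaporator receives (1−α)·2840 of feed at 0.741 water and removes 0.456 of that water:
0.456×0.741×(1−α)×2840 = 512.28
(1−α) = 512.28/959.62 = 0.5338;  α = 0.4662.

0.466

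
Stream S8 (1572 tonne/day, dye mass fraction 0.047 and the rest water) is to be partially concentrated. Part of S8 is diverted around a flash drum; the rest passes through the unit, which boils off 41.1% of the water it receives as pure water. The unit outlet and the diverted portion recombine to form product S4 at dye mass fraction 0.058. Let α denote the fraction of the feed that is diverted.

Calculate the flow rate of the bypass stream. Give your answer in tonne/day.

All 1572×0.047 = 73.884 tonne/day of dye reaches S4, so S4 = 73.884/0.058 = 1273.9 tonne/day and vapour = 298.14 tonne/day.
The evaporator receives (1−α)·1572 of feed at 0.953 water and removes 0.411 of that water:
0.411×0.953×(1−α)×1572 = 298.14
(1−α) = 298.14/615.73 = 0.4842;  α = 0.5158.
Bypass flow = 0.5158×1572 = 810.83 tonne/day.

810.8 tonne/day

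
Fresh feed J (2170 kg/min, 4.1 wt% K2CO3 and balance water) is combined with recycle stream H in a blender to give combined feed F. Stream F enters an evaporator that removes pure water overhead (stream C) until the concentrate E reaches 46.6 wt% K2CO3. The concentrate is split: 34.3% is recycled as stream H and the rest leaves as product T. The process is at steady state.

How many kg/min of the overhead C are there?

Overall K2CO3 balance (none leaves overhead): K2CO3 in fresh feed = K2CO3 in product, i.e. 2170×0.041 = (1−0.343)·E·0.466.
E = 88.97/(0.466×0.657) = 290.6 kg/min.
Recycle H = 0.343×290.6 = 99.675 kg/min.
Combined feed F = 2170 + 99.675 = 2269.7 kg/min.
Overhead C = F − E = 2269.7 − 290.6 = 1979.1 kg/min.

1979 kg/min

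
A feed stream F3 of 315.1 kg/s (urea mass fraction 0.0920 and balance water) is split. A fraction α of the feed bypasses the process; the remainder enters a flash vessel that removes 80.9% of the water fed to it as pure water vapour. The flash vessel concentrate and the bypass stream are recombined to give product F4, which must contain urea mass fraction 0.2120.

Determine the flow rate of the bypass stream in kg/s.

72.29 kg/s

All 315.1×0.092 = 28.989 kg/s of urea reaches F4, so F4 = 28.989/0.212 = 136.74 kg/s and vapour = 178.36 kg/s.
The evaporator receives (1−α)·315.1 of feed at 0.908 water and removes 0.809 of that water:
0.809×0.908×(1−α)×315.1 = 178.36
(1−α) = 178.36/231.46 = 0.7706;  α = 0.2294.
Bypass flow = 0.2294×315.1 = 72.294 kg/s.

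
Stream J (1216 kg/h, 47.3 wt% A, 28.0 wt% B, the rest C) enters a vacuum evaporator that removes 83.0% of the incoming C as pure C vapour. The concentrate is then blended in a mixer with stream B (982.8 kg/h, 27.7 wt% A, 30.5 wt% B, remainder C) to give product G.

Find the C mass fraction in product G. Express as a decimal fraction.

0.2369

Vapour removed = 0.830×0.247×1216 = 249.29 kg/h; concentrate = 966.71 kg/h.
C reaching the mixer = 51.06 (from concentrate) + 982.8×0.418 = 461.87 kg/h.
Product flow = 966.71 + 982.8 = 1949.5 kg/h; C fraction = 0.2369.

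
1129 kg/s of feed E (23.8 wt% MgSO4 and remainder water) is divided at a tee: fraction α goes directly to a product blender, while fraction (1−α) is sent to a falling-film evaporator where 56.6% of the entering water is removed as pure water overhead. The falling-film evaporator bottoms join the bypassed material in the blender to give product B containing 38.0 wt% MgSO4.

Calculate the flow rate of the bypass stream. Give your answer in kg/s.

All 1129×0.238 = 268.7 kg/s of MgSO4 reaches B, so B = 268.7/0.380 = 707.11 kg/s and vapour = 421.89 kg/s.
The evaporator receives (1−α)·1129 of feed at 0.762 water and removes 0.566 of that water:
0.566×0.762×(1−α)×1129 = 421.89
(1−α) = 421.89/486.93 = 0.8664;  α = 0.1336.
Bypass flow = 0.1336×1129 = 150.8 kg/s.

150.8 kg/s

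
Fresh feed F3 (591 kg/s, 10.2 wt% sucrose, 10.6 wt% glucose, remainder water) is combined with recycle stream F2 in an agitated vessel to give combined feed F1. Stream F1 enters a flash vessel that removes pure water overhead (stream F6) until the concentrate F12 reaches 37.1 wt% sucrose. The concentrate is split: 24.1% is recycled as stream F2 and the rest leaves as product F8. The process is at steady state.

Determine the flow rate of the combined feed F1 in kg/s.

Overall sucrose balance (none leaves overhead): sucrose in fresh feed = sucrose in product, i.e. 591×0.102 = (1−0.241)·F12·0.371.
F12 = 60.282/(0.371×0.759) = 214.08 kg/s.
Recycle F2 = 0.241×214.08 = 51.593 kg/s.
Combined feed F1 = 591 + 51.593 = 642.59 kg/s.

642.6 kg/s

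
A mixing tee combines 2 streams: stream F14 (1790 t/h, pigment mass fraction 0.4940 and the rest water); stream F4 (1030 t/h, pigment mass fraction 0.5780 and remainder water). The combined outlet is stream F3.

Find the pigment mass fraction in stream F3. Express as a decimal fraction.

0.5247

Total flow out = 1790 + 1030 = 2820 t/h.
pigment in = 1790×0.494 + 1030×0.578 = 1479.6 t/h.
pigment mass fraction in F3 = 1479.6/2820 = 0.5247.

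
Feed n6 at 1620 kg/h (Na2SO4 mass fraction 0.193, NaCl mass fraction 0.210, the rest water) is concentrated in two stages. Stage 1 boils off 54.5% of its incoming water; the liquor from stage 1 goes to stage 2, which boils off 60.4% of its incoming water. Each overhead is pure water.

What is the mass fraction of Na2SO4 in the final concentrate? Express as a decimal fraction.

0.378

water in feed = 1620×0.597 = 967.14 kg/h.
After stage 1: water left = (1−0.545)×967.14 = 440.05; stream total = 1092.9 kg/h.
After stage 2: water left = (1−0.604)×440.05 = 174.26; final concentrate = 827.12 kg/h.
Na2SO4 fraction = 312.66/827.12 = 0.378.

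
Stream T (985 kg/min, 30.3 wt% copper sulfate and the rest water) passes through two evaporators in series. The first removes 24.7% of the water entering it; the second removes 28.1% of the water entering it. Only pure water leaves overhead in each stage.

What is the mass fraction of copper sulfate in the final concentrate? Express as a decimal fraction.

water in feed = 985×0.697 = 686.54 kg/min.
After stage 1: water left = (1−0.247)×686.54 = 516.97; stream total = 815.42 kg/min.
After stage 2: water left = (1−0.281)×516.97 = 371.7; final concentrate = 670.16 kg/min.
copper sulfate fraction = 298.45/670.16 = 0.445.

0.445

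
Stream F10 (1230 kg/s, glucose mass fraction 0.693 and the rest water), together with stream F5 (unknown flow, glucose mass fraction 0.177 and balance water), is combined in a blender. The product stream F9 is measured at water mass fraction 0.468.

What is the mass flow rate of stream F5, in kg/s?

Let F5 be the unknown flow. Total out = 1230 + F5.
water balance: 377.61 + 0.823·F5 = 0.468·(1230 + F5)
(0.823 − 0.468)·F5 = 0.468×1230 − 377.61 = 198.03
F5 = 198.03 / 0.355 = 557.83 kg/s

557.8 kg/s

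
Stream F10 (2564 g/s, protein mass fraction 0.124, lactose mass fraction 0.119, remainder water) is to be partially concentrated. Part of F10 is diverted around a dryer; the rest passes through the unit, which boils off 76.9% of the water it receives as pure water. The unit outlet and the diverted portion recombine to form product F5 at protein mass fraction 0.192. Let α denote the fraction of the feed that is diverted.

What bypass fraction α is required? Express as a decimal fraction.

All 2564×0.124 = 317.94 g/s of protein reaches F5, so F5 = 317.94/0.192 = 1655.9 g/s and vapour = 908.08 g/s.
The evaporator receives (1−α)·2564 of feed at 0.757 water and removes 0.769 of that water:
0.769×0.757×(1−α)×2564 = 908.08
(1−α) = 908.08/1492.6 = 0.6084;  α = 0.3916.

0.392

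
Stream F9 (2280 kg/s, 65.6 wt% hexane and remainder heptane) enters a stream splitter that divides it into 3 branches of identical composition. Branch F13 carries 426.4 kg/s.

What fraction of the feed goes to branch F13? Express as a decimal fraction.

Fraction to F13 = 426.4/2280 = 0.1870.

0.187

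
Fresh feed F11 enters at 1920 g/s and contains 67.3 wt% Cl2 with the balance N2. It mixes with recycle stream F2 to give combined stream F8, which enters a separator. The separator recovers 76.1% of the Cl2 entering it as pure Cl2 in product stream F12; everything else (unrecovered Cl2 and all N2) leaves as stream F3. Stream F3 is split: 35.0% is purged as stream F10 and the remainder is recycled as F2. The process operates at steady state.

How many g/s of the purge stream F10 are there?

N2 enters only via F11 and leaves only via the purge: 1920×0.327 = 0.350×(N2 in F3), and the separator passes all N2, so N2 in F8 = N2 in F3 = 1793.8 g/s.
Cl2 in F8: m_A = 1920×0.673 + (1−0.350)·(1−0.761)·m_A, so m_A = 1292.2/0.8447 = 1529.8 g/s.
F3 = (1−0.761)×1529.8 + 1793.8 = 2159.5 g/s.
Purge F10 = 0.350×2159.5 = 755.81 g/s.

755.8 g/s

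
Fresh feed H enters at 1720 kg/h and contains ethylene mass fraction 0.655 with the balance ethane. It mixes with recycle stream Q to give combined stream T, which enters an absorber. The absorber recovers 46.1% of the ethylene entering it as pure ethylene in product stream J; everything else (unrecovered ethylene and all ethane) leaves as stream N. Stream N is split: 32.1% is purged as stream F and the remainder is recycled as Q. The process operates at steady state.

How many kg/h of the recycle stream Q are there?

1906 kg/h

ethane enters only via H and leaves only via the purge: 1720×0.345 = 0.321×(ethane in N), and the absorber passes all ethane, so ethane in T = ethane in N = 1848.6 kg/h.
ethylene in T: m_A = 1720×0.655 + (1−0.321)·(1−0.461)·m_A, so m_A = 1126.6/0.6340 = 1776.9 kg/h.
N = (1−0.461)×1776.9 + 1848.6 = 2806.4 kg/h.
Recycle Q = (1−0.321)×2806.4 = 1905.5 kg/h.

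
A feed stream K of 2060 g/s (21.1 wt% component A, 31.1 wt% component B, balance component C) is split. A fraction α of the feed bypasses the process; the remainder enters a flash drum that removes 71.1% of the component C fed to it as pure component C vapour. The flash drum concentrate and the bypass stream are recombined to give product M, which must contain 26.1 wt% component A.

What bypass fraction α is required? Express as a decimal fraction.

All 2060×0.211 = 434.66 g/s of component A reaches M, so M = 434.66/0.261 = 1665.4 g/s and vapour = 394.64 g/s.
The evaporator receives (1−α)·2060 of feed at 0.478 component C and removes 0.711 of that component C:
0.711×0.478×(1−α)×2060 = 394.64
(1−α) = 394.64/700.11 = 0.5637;  α = 0.4363.

0.436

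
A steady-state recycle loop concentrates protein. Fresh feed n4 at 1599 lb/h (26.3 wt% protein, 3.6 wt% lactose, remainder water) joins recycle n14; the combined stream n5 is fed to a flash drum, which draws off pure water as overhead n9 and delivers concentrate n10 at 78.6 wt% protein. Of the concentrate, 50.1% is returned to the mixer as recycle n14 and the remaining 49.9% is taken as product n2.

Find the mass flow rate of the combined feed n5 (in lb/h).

2136 lb/h

Overall protein balance (none leaves overhead): protein in fresh feed = protein in product, i.e. 1599×0.263 = (1−0.501)·n10·0.786.
n10 = 420.54/(0.786×0.499) = 1072.2 lb/h.
Recycle n14 = 0.501×1072.2 = 537.18 lb/h.
Combined feed n5 = 1599 + 537.18 = 2136.2 lb/h.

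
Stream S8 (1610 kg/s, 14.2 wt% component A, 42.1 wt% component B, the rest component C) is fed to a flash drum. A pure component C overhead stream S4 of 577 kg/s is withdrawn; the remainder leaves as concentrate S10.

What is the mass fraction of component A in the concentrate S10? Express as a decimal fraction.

component A is not removed: 1610×0.142 = 228.62 kg/s of component A enters S10.
Concentrate = 1610 − 577 = 1033 kg/s.
Mass fraction = 228.62/1033 = 0.221.

0.221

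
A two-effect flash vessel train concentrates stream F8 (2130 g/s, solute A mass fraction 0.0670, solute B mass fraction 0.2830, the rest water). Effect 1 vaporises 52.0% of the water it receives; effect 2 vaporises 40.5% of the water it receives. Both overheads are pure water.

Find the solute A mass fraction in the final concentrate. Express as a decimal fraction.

water in feed = 2130×0.650 = 1384.5 g/s.
After stage 1: water left = (1−0.520)×1384.5 = 664.56; stream total = 1410.1 g/s.
After stage 2: water left = (1−0.405)×664.56 = 395.41; final concentrate = 1140.9 g/s.
solute A fraction = 142.71/1140.9 = 0.1251.

0.1251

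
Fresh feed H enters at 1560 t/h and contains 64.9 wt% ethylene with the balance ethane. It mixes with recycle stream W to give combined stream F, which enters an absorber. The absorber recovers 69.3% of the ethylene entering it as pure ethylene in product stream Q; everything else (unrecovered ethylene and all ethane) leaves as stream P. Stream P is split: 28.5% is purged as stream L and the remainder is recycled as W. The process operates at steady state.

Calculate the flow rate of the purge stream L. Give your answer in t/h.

661.1 t/h

ethane enters only via H and leaves only via the purge: 1560×0.351 = 0.285×(ethane in P), and the absorber passes all ethane, so ethane in F = ethane in P = 1921.3 t/h.
ethylene in F: m_A = 1560×0.649 + (1−0.285)·(1−0.693)·m_A, so m_A = 1012.4/0.7805 = 1297.2 t/h.
P = (1−0.693)×1297.2 + 1921.3 = 2319.5 t/h.
Purge L = 0.285×2319.5 = 661.06 t/h.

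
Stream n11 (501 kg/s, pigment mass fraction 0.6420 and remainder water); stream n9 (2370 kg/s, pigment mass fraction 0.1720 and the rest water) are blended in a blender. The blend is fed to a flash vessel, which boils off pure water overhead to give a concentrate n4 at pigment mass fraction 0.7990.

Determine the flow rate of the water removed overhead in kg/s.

1958 kg/s

pigment entering = 501×0.642 + 2370×0.172 = 729.28 kg/s.
All pigment reports to n4, so n4 = 729.28/0.799 = 912.74 kg/s.
Total feed = 2871 kg/s; overhead = 2871 − 912.74 = 1958.3 kg/s.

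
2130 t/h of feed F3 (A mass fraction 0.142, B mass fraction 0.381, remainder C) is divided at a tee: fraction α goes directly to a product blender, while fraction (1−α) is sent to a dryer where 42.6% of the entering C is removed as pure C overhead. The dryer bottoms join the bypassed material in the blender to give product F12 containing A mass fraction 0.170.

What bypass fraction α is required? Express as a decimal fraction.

All 2130×0.142 = 302.46 t/h of A reaches F12, so F12 = 302.46/0.170 = 1779.2 t/h and vapour = 350.82 t/h.
The evaporator receives (1−α)·2130 of feed at 0.477 C and removes 0.426 of that C:
0.426×0.477×(1−α)×2130 = 350.82
(1−α) = 350.82/432.82 = 0.8106;  α = 0.1894.

0.189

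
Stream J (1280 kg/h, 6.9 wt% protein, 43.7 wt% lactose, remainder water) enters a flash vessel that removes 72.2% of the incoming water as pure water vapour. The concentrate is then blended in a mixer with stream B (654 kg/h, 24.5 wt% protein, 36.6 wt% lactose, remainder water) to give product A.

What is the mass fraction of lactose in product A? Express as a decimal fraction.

Vapour removed = 0.722×0.494×1280 = 456.54 kg/h; concentrate = 823.46 kg/h.
lactose reaching the mixer = 559.36 (from concentrate) + 654×0.366 = 798.72 kg/h.
Product flow = 823.46 + 654 = 1477.5 kg/h; lactose fraction = 0.5406.

0.5406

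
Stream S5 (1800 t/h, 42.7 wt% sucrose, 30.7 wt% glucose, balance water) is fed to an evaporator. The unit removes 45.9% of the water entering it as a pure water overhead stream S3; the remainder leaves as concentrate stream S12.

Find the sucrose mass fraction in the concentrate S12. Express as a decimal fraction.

0.4864

sucrose is not removed: 1800×0.427 = 768.6 t/h of sucrose enters S12.
water entering = 1800×0.266 = 478.8 t/h; overhead removed = 0.459×478.8 = 219.77 t/h.
Concentrate = 1800 − 219.77 = 1580.2 t/h.
Mass fraction = 768.6/1580.2 = 0.4864.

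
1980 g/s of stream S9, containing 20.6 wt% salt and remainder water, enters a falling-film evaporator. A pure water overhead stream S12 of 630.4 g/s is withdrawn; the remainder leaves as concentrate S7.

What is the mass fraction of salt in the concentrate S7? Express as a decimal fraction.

0.302

salt is not removed: 1980×0.206 = 407.88 g/s of salt enters S7.
Concentrate = 1980 − 630.4 = 1349.6 g/s.
Mass fraction = 407.88/1349.6 = 0.302.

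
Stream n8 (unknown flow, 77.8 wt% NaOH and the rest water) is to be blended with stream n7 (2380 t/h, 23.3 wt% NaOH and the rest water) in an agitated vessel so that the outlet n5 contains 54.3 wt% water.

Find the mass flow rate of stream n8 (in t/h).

Let n8 be the unknown flow. Total out = 2380 + n8.
water balance: 1825.5 + 0.222·n8 = 0.543·(2380 + n8)
(0.222 − 0.543)·n8 = 0.543×2380 − 1825.5 = -533.12
n8 = -533.12 / -0.321 = 1660.8 t/h

1661 t/h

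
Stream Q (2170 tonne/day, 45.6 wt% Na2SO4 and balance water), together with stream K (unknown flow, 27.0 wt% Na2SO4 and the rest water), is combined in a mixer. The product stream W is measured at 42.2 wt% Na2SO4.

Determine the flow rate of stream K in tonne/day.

Let K be the unknown flow. Total out = 2170 + K.
Na2SO4 balance: 989.52 + 0.270·K = 0.422·(2170 + K)
(0.270 − 0.422)·K = 0.422×2170 − 989.52 = -73.78
K = -73.78 / -0.152 = 485.39 tonne/day

485.4 tonne/day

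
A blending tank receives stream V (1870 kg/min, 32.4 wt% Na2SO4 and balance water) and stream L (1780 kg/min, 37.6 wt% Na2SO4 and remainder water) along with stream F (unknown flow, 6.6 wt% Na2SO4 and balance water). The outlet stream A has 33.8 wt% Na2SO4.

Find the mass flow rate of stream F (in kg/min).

Let F be the unknown flow. Total out = 3650 + F.
Na2SO4 balance: 1275.2 + 0.066·F = 0.338·(3650 + F)
(0.066 − 0.338)·F = 0.338×3650 − 1275.2 = -41.46
F = -41.46 / -0.272 = 152.43 kg/min

152.4 kg/min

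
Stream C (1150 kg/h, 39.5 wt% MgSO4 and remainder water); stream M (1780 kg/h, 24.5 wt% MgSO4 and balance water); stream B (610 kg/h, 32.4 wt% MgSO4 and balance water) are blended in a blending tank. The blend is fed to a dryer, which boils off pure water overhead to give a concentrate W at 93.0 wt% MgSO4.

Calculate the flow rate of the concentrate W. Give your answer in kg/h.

1170 kg/h

MgSO4 entering = 1150×0.395 + 1780×0.245 + 610×0.324 = 1088 kg/h.
All MgSO4 reports to W, so W = 1088/0.930 = 1169.9 kg/h.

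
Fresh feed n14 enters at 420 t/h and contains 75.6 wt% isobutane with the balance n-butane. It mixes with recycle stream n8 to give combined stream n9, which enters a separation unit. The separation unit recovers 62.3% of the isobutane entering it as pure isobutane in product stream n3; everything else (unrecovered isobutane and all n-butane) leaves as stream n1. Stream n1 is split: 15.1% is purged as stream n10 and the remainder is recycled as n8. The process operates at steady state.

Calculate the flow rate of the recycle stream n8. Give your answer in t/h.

n-butane enters only via n14 and leaves only via the purge: 420×0.244 = 0.151×(n-butane in n1), and the separation unit passes all n-butane, so n-butane in n9 = n-butane in n1 = 678.68 t/h.
isobutane in n9: m_A = 420×0.756 + (1−0.151)·(1−0.623)·m_A, so m_A = 317.52/0.6799 = 466.99 t/h.
n1 = (1−0.623)×466.99 + 678.68 = 854.73 t/h.
Recycle n8 = (1−0.151)×854.73 = 725.67 t/h.

725.7 t/h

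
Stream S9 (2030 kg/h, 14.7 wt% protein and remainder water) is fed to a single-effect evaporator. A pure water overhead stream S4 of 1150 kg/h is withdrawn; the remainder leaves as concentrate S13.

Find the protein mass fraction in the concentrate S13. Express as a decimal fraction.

protein is not removed: 2030×0.147 = 298.41 kg/h of protein enters S13.
Concentrate = 2030 − 1150 = 880 kg/h.
Mass fraction = 298.41/880 = 0.339.

0.339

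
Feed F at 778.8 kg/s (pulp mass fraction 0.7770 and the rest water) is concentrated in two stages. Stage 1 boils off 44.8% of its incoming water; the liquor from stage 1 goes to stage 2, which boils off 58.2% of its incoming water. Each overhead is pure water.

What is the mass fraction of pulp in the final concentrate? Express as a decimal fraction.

0.9379

water in feed = 778.8×0.223 = 173.67 kg/s.
After stage 1: water left = (1−0.448)×173.67 = 95.867; stream total = 700.99 kg/s.
After stage 2: water left = (1−0.582)×95.867 = 40.072; final concentrate = 645.2 kg/s.
pulp fraction = 605.13/645.2 = 0.9379.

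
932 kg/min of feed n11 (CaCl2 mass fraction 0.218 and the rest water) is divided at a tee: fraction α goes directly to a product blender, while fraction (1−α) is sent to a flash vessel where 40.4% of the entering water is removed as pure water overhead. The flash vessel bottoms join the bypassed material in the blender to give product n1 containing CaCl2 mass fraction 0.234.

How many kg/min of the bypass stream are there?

730.3 kg/min

All 932×0.218 = 203.18 kg/min of CaCl2 reaches n1, so n1 = 203.18/0.234 = 868.27 kg/min and vapour = 63.726 kg/min.
The evaporator receives (1−α)·932 of feed at 0.782 water and removes 0.404 of that water:
0.404×0.782×(1−α)×932 = 63.726
(1−α) = 63.726/294.44 = 0.2164;  α = 0.7836.
Bypass flow = 0.7836×932 = 730.29 kg/min.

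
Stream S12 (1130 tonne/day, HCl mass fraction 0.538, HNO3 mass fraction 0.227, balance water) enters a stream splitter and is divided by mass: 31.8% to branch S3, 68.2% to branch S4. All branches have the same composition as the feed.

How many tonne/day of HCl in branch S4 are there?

414.6 tonne/day

Branch S4 total = 0.682×1130 = 770.66 tonne/day.
HCl in S4 = 0.538×770.66 = 414.62 tonne/day.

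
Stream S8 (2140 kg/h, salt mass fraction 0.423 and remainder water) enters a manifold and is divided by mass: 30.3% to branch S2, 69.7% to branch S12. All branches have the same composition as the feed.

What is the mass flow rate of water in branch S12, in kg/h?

860.6 kg/h

Branch S12 total = 0.697×2140 = 1491.6 kg/h.
water in S12 = 0.577×1491.6 = 860.64 kg/h.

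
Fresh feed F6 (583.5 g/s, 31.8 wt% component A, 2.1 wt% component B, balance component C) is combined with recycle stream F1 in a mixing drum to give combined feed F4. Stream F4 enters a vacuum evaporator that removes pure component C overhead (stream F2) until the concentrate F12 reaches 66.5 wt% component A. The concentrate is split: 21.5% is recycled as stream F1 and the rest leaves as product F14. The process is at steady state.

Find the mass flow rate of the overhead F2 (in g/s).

Overall component A balance (none leaves overhead): component A in fresh feed = component A in product, i.e. 583.5×0.318 = (1−0.215)·F12·0.665.
F12 = 185.55/(0.665×0.785) = 355.45 g/s.
Recycle F1 = 0.215×355.45 = 76.421 g/s.
Combined feed F4 = 583.5 + 76.421 = 659.92 g/s.
Overhead F2 = F4 − F12 = 659.92 − 355.45 = 304.47 g/s.

304.5 g/s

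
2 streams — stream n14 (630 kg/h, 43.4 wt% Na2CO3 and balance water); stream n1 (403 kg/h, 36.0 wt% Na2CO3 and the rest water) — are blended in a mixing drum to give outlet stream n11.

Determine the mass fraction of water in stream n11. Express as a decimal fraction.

0.595

Total flow out = 630 + 403 = 1033 kg/h.
water in = 630×0.566 + 403×0.640 = 614.5 kg/h.
water mass fraction in n11 = 614.5/1033 = 0.595.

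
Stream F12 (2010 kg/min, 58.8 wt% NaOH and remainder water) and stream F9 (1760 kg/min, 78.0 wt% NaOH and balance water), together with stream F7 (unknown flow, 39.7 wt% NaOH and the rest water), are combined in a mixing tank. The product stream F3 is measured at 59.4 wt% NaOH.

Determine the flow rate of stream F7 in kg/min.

Let F7 be the unknown flow. Total out = 3770 + F7.
NaOH balance: 2554.7 + 0.397·F7 = 0.594·(3770 + F7)
(0.397 − 0.594)·F7 = 0.594×3770 − 2554.7 = -315.3
F7 = -315.3 / -0.197 = 1600.5 kg/min

1601 kg/min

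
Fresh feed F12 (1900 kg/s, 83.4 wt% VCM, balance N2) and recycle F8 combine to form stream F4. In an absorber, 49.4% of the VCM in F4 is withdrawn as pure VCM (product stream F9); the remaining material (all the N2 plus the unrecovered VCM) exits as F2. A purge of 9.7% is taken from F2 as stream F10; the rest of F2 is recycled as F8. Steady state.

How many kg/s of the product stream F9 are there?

VCM in F4: m_A = 1900×0.834 + (1−0.097)·(1−0.494)·m_A, so m_A = 1584.6/0.5431 = 2917.8 kg/s.
Product F9 = 0.494×2917.8 = 1441.4 kg/s.

1441 kg/s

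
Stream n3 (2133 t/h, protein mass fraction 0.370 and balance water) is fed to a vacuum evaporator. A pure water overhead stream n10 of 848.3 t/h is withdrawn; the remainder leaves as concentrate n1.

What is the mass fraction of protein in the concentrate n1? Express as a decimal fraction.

0.614

protein is not removed: 2133×0.370 = 789.21 t/h of protein enters n1.
Concentrate = 2133 − 848.3 = 1284.7 t/h.
Mass fraction = 789.21/1284.7 = 0.614.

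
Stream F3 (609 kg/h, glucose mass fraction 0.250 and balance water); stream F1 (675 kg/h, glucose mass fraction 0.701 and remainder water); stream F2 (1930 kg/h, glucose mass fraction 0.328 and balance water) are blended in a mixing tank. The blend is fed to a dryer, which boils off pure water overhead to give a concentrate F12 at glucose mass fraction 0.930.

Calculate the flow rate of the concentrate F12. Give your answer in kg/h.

glucose entering = 609×0.250 + 675×0.701 + 1930×0.328 = 1258.5 kg/h.
All glucose reports to F12, so F12 = 1258.5/0.930 = 1353.2 kg/h.

1353 kg/h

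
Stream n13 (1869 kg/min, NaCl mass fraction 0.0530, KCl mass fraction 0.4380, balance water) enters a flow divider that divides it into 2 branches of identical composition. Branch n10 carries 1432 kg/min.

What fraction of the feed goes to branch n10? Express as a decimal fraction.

Fraction to n10 = 1432/1869 = 0.7662.

0.766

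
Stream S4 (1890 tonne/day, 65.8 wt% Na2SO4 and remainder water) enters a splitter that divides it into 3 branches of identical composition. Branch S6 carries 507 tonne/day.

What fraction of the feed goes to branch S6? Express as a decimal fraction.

0.268

Fraction to S6 = 507/1890 = 0.2683.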